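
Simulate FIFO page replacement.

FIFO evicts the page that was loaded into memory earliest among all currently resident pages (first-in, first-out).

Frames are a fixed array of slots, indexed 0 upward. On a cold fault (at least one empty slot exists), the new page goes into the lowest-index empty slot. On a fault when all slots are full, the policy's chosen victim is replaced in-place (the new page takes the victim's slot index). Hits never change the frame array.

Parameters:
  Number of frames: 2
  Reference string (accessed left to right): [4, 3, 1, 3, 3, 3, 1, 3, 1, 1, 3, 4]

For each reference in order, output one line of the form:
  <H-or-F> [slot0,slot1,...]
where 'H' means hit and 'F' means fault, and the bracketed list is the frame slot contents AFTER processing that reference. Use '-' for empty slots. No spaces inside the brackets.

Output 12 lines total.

F [4,-]
F [4,3]
F [1,3]
H [1,3]
H [1,3]
H [1,3]
H [1,3]
H [1,3]
H [1,3]
H [1,3]
H [1,3]
F [1,4]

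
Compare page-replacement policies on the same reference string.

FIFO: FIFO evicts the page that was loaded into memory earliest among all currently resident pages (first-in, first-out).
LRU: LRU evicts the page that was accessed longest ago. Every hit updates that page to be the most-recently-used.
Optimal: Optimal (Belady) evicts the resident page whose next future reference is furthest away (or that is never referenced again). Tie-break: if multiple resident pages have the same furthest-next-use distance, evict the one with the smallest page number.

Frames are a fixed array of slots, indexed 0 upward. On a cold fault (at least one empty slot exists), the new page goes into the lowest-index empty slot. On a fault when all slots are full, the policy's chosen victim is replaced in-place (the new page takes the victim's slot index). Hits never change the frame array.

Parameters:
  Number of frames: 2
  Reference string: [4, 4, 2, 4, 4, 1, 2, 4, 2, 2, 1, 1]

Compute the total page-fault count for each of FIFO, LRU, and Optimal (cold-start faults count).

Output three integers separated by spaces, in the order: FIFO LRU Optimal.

--- FIFO ---
  step 0: ref 4 -> FAULT, frames=[4,-] (faults so far: 1)
  step 1: ref 4 -> HIT, frames=[4,-] (faults so far: 1)
  step 2: ref 2 -> FAULT, frames=[4,2] (faults so far: 2)
  step 3: ref 4 -> HIT, frames=[4,2] (faults so far: 2)
  step 4: ref 4 -> HIT, frames=[4,2] (faults so far: 2)
  step 5: ref 1 -> FAULT, evict 4, frames=[1,2] (faults so far: 3)
  step 6: ref 2 -> HIT, frames=[1,2] (faults so far: 3)
  step 7: ref 4 -> FAULT, evict 2, frames=[1,4] (faults so far: 4)
  step 8: ref 2 -> FAULT, evict 1, frames=[2,4] (faults so far: 5)
  step 9: ref 2 -> HIT, frames=[2,4] (faults so far: 5)
  step 10: ref 1 -> FAULT, evict 4, frames=[2,1] (faults so far: 6)
  step 11: ref 1 -> HIT, frames=[2,1] (faults so far: 6)
  FIFO total faults: 6
--- LRU ---
  step 0: ref 4 -> FAULT, frames=[4,-] (faults so far: 1)
  step 1: ref 4 -> HIT, frames=[4,-] (faults so far: 1)
  step 2: ref 2 -> FAULT, frames=[4,2] (faults so far: 2)
  step 3: ref 4 -> HIT, frames=[4,2] (faults so far: 2)
  step 4: ref 4 -> HIT, frames=[4,2] (faults so far: 2)
  step 5: ref 1 -> FAULT, evict 2, frames=[4,1] (faults so far: 3)
  step 6: ref 2 -> FAULT, evict 4, frames=[2,1] (faults so far: 4)
  step 7: ref 4 -> FAULT, evict 1, frames=[2,4] (faults so far: 5)
  step 8: ref 2 -> HIT, frames=[2,4] (faults so far: 5)
  step 9: ref 2 -> HIT, frames=[2,4] (faults so far: 5)
  step 10: ref 1 -> FAULT, evict 4, frames=[2,1] (faults so far: 6)
  step 11: ref 1 -> HIT, frames=[2,1] (faults so far: 6)
  LRU total faults: 6
--- Optimal ---
  step 0: ref 4 -> FAULT, frames=[4,-] (faults so far: 1)
  step 1: ref 4 -> HIT, frames=[4,-] (faults so far: 1)
  step 2: ref 2 -> FAULT, frames=[4,2] (faults so far: 2)
  step 3: ref 4 -> HIT, frames=[4,2] (faults so far: 2)
  step 4: ref 4 -> HIT, frames=[4,2] (faults so far: 2)
  step 5: ref 1 -> FAULT, evict 4, frames=[1,2] (faults so far: 3)
  step 6: ref 2 -> HIT, frames=[1,2] (faults so far: 3)
  step 7: ref 4 -> FAULT, evict 1, frames=[4,2] (faults so far: 4)
  step 8: ref 2 -> HIT, frames=[4,2] (faults so far: 4)
  step 9: ref 2 -> HIT, frames=[4,2] (faults so far: 4)
  step 10: ref 1 -> FAULT, evict 2, frames=[4,1] (faults so far: 5)
  step 11: ref 1 -> HIT, frames=[4,1] (faults so far: 5)
  Optimal total faults: 5

Answer: 6 6 5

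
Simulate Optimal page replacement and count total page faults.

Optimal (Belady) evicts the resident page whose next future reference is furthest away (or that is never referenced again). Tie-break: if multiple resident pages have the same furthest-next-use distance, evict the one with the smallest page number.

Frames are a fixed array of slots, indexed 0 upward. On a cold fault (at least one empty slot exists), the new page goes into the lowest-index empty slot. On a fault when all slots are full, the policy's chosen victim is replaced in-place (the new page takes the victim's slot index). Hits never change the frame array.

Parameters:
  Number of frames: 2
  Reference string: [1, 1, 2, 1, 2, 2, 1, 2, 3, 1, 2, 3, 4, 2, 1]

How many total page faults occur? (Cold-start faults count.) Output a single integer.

Step 0: ref 1 → FAULT, frames=[1,-]
Step 1: ref 1 → HIT, frames=[1,-]
Step 2: ref 2 → FAULT, frames=[1,2]
Step 3: ref 1 → HIT, frames=[1,2]
Step 4: ref 2 → HIT, frames=[1,2]
Step 5: ref 2 → HIT, frames=[1,2]
Step 6: ref 1 → HIT, frames=[1,2]
Step 7: ref 2 → HIT, frames=[1,2]
Step 8: ref 3 → FAULT (evict 2), frames=[1,3]
Step 9: ref 1 → HIT, frames=[1,3]
Step 10: ref 2 → FAULT (evict 1), frames=[2,3]
Step 11: ref 3 → HIT, frames=[2,3]
Step 12: ref 4 → FAULT (evict 3), frames=[2,4]
Step 13: ref 2 → HIT, frames=[2,4]
Step 14: ref 1 → FAULT (evict 2), frames=[1,4]
Total faults: 6

Answer: 6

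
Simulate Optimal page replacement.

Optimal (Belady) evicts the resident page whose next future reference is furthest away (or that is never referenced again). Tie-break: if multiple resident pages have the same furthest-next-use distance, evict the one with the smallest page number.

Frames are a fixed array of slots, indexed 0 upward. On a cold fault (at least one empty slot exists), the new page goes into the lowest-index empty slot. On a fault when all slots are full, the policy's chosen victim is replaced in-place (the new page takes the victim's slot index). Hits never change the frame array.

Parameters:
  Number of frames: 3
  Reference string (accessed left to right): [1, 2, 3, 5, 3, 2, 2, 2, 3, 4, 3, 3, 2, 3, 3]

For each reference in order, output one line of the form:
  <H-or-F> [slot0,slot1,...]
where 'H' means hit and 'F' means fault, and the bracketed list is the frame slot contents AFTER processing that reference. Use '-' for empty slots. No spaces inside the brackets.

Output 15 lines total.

F [1,-,-]
F [1,2,-]
F [1,2,3]
F [5,2,3]
H [5,2,3]
H [5,2,3]
H [5,2,3]
H [5,2,3]
H [5,2,3]
F [4,2,3]
H [4,2,3]
H [4,2,3]
H [4,2,3]
H [4,2,3]
H [4,2,3]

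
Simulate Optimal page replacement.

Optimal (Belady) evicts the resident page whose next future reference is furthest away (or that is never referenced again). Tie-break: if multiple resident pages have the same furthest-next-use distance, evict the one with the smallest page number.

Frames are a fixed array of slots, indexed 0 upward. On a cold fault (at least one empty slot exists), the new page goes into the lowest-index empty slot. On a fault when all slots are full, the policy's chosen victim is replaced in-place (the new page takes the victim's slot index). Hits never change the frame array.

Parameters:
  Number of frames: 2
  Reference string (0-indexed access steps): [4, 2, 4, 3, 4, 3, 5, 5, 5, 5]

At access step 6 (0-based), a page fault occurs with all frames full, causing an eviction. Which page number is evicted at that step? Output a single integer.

Answer: 3

Derivation:
Step 0: ref 4 -> FAULT, frames=[4,-]
Step 1: ref 2 -> FAULT, frames=[4,2]
Step 2: ref 4 -> HIT, frames=[4,2]
Step 3: ref 3 -> FAULT, evict 2, frames=[4,3]
Step 4: ref 4 -> HIT, frames=[4,3]
Step 5: ref 3 -> HIT, frames=[4,3]
Step 6: ref 5 -> FAULT, evict 3, frames=[4,5]
At step 6: evicted page 3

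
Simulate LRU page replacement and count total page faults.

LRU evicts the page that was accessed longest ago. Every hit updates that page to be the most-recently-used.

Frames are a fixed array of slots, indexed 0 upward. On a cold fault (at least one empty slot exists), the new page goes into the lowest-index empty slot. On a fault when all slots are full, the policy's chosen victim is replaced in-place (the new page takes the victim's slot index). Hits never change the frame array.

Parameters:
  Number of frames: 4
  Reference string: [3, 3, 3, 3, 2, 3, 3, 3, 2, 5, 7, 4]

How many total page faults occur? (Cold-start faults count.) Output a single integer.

Step 0: ref 3 → FAULT, frames=[3,-,-,-]
Step 1: ref 3 → HIT, frames=[3,-,-,-]
Step 2: ref 3 → HIT, frames=[3,-,-,-]
Step 3: ref 3 → HIT, frames=[3,-,-,-]
Step 4: ref 2 → FAULT, frames=[3,2,-,-]
Step 5: ref 3 → HIT, frames=[3,2,-,-]
Step 6: ref 3 → HIT, frames=[3,2,-,-]
Step 7: ref 3 → HIT, frames=[3,2,-,-]
Step 8: ref 2 → HIT, frames=[3,2,-,-]
Step 9: ref 5 → FAULT, frames=[3,2,5,-]
Step 10: ref 7 → FAULT, frames=[3,2,5,7]
Step 11: ref 4 → FAULT (evict 3), frames=[4,2,5,7]
Total faults: 5

Answer: 5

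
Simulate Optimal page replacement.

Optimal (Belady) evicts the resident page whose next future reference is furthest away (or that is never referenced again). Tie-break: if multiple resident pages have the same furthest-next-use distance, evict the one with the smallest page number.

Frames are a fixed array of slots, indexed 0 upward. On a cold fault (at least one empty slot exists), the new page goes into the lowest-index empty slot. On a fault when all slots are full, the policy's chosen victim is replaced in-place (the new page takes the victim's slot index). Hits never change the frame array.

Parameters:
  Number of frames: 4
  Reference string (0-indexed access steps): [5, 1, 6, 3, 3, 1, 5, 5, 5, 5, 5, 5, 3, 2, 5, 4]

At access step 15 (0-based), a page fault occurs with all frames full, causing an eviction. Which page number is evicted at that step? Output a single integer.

Answer: 2

Derivation:
Step 0: ref 5 -> FAULT, frames=[5,-,-,-]
Step 1: ref 1 -> FAULT, frames=[5,1,-,-]
Step 2: ref 6 -> FAULT, frames=[5,1,6,-]
Step 3: ref 3 -> FAULT, frames=[5,1,6,3]
Step 4: ref 3 -> HIT, frames=[5,1,6,3]
Step 5: ref 1 -> HIT, frames=[5,1,6,3]
Step 6: ref 5 -> HIT, frames=[5,1,6,3]
Step 7: ref 5 -> HIT, frames=[5,1,6,3]
Step 8: ref 5 -> HIT, frames=[5,1,6,3]
Step 9: ref 5 -> HIT, frames=[5,1,6,3]
Step 10: ref 5 -> HIT, frames=[5,1,6,3]
Step 11: ref 5 -> HIT, frames=[5,1,6,3]
Step 12: ref 3 -> HIT, frames=[5,1,6,3]
Step 13: ref 2 -> FAULT, evict 1, frames=[5,2,6,3]
Step 14: ref 5 -> HIT, frames=[5,2,6,3]
Step 15: ref 4 -> FAULT, evict 2, frames=[5,4,6,3]
At step 15: evicted page 2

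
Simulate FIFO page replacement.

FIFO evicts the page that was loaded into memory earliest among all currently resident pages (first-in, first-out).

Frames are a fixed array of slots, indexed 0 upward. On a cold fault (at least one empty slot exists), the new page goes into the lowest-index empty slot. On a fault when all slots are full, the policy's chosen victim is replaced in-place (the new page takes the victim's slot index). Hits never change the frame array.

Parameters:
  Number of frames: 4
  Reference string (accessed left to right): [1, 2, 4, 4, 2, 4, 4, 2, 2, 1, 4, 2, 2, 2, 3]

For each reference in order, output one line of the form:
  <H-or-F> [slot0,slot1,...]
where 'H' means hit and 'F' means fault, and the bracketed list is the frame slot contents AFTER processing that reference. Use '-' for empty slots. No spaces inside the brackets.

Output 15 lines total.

F [1,-,-,-]
F [1,2,-,-]
F [1,2,4,-]
H [1,2,4,-]
H [1,2,4,-]
H [1,2,4,-]
H [1,2,4,-]
H [1,2,4,-]
H [1,2,4,-]
H [1,2,4,-]
H [1,2,4,-]
H [1,2,4,-]
H [1,2,4,-]
H [1,2,4,-]
F [1,2,4,3]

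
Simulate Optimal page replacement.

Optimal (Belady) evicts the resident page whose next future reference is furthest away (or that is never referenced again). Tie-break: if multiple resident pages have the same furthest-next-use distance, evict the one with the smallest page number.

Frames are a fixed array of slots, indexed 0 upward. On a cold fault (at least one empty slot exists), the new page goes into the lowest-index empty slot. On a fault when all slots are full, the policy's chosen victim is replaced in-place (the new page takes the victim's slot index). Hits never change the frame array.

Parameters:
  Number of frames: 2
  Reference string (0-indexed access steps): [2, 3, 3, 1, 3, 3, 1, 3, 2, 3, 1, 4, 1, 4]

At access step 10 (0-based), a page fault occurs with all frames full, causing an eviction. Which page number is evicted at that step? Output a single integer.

Step 0: ref 2 -> FAULT, frames=[2,-]
Step 1: ref 3 -> FAULT, frames=[2,3]
Step 2: ref 3 -> HIT, frames=[2,3]
Step 3: ref 1 -> FAULT, evict 2, frames=[1,3]
Step 4: ref 3 -> HIT, frames=[1,3]
Step 5: ref 3 -> HIT, frames=[1,3]
Step 6: ref 1 -> HIT, frames=[1,3]
Step 7: ref 3 -> HIT, frames=[1,3]
Step 8: ref 2 -> FAULT, evict 1, frames=[2,3]
Step 9: ref 3 -> HIT, frames=[2,3]
Step 10: ref 1 -> FAULT, evict 2, frames=[1,3]
At step 10: evicted page 2

Answer: 2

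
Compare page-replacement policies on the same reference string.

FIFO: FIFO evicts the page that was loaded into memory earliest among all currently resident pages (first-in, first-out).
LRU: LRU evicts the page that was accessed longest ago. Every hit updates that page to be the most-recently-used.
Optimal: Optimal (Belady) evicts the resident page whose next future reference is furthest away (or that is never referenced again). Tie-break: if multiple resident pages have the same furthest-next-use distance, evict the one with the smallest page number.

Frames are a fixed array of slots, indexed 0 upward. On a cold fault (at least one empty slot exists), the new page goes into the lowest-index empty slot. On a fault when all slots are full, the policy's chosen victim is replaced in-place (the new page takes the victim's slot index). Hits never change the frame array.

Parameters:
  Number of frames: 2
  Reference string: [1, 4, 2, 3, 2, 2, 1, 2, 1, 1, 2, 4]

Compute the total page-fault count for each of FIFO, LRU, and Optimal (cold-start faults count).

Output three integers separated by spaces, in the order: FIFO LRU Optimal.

Answer: 7 6 6

Derivation:
--- FIFO ---
  step 0: ref 1 -> FAULT, frames=[1,-] (faults so far: 1)
  step 1: ref 4 -> FAULT, frames=[1,4] (faults so far: 2)
  step 2: ref 2 -> FAULT, evict 1, frames=[2,4] (faults so far: 3)
  step 3: ref 3 -> FAULT, evict 4, frames=[2,3] (faults so far: 4)
  step 4: ref 2 -> HIT, frames=[2,3] (faults so far: 4)
  step 5: ref 2 -> HIT, frames=[2,3] (faults so far: 4)
  step 6: ref 1 -> FAULT, evict 2, frames=[1,3] (faults so far: 5)
  step 7: ref 2 -> FAULT, evict 3, frames=[1,2] (faults so far: 6)
  step 8: ref 1 -> HIT, frames=[1,2] (faults so far: 6)
  step 9: ref 1 -> HIT, frames=[1,2] (faults so far: 6)
  step 10: ref 2 -> HIT, frames=[1,2] (faults so far: 6)
  step 11: ref 4 -> FAULT, evict 1, frames=[4,2] (faults so far: 7)
  FIFO total faults: 7
--- LRU ---
  step 0: ref 1 -> FAULT, frames=[1,-] (faults so far: 1)
  step 1: ref 4 -> FAULT, frames=[1,4] (faults so far: 2)
  step 2: ref 2 -> FAULT, evict 1, frames=[2,4] (faults so far: 3)
  step 3: ref 3 -> FAULT, evict 4, frames=[2,3] (faults so far: 4)
  step 4: ref 2 -> HIT, frames=[2,3] (faults so far: 4)
  step 5: ref 2 -> HIT, frames=[2,3] (faults so far: 4)
  step 6: ref 1 -> FAULT, evict 3, frames=[2,1] (faults so far: 5)
  step 7: ref 2 -> HIT, frames=[2,1] (faults so far: 5)
  step 8: ref 1 -> HIT, frames=[2,1] (faults so far: 5)
  step 9: ref 1 -> HIT, frames=[2,1] (faults so far: 5)
  step 10: ref 2 -> HIT, frames=[2,1] (faults so far: 5)
  step 11: ref 4 -> FAULT, evict 1, frames=[2,4] (faults so far: 6)
  LRU total faults: 6
--- Optimal ---
  step 0: ref 1 -> FAULT, frames=[1,-] (faults so far: 1)
  step 1: ref 4 -> FAULT, frames=[1,4] (faults so far: 2)
  step 2: ref 2 -> FAULT, evict 4, frames=[1,2] (faults so far: 3)
  step 3: ref 3 -> FAULT, evict 1, frames=[3,2] (faults so far: 4)
  step 4: ref 2 -> HIT, frames=[3,2] (faults so far: 4)
  step 5: ref 2 -> HIT, frames=[3,2] (faults so far: 4)
  step 6: ref 1 -> FAULT, evict 3, frames=[1,2] (faults so far: 5)
  step 7: ref 2 -> HIT, frames=[1,2] (faults so far: 5)
  step 8: ref 1 -> HIT, frames=[1,2] (faults so far: 5)
  step 9: ref 1 -> HIT, frames=[1,2] (faults so far: 5)
  step 10: ref 2 -> HIT, frames=[1,2] (faults so far: 5)
  step 11: ref 4 -> FAULT, evict 1, frames=[4,2] (faults so far: 6)
  Optimal total faults: 6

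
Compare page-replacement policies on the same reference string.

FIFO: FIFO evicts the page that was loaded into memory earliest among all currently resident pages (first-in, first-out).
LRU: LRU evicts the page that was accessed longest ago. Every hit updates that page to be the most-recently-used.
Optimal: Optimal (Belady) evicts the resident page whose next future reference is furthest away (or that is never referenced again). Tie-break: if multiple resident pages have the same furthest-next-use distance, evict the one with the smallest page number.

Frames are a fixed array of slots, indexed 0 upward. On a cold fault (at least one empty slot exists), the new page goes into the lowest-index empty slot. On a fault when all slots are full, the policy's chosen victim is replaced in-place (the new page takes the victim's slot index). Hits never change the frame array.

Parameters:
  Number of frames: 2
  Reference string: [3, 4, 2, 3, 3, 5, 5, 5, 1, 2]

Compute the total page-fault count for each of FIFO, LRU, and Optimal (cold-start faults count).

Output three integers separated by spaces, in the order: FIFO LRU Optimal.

Answer: 7 7 5

Derivation:
--- FIFO ---
  step 0: ref 3 -> FAULT, frames=[3,-] (faults so far: 1)
  step 1: ref 4 -> FAULT, frames=[3,4] (faults so far: 2)
  step 2: ref 2 -> FAULT, evict 3, frames=[2,4] (faults so far: 3)
  step 3: ref 3 -> FAULT, evict 4, frames=[2,3] (faults so far: 4)
  step 4: ref 3 -> HIT, frames=[2,3] (faults so far: 4)
  step 5: ref 5 -> FAULT, evict 2, frames=[5,3] (faults so far: 5)
  step 6: ref 5 -> HIT, frames=[5,3] (faults so far: 5)
  step 7: ref 5 -> HIT, frames=[5,3] (faults so far: 5)
  step 8: ref 1 -> FAULT, evict 3, frames=[5,1] (faults so far: 6)
  step 9: ref 2 -> FAULT, evict 5, frames=[2,1] (faults so far: 7)
  FIFO total faults: 7
--- LRU ---
  step 0: ref 3 -> FAULT, frames=[3,-] (faults so far: 1)
  step 1: ref 4 -> FAULT, frames=[3,4] (faults so far: 2)
  step 2: ref 2 -> FAULT, evict 3, frames=[2,4] (faults so far: 3)
  step 3: ref 3 -> FAULT, evict 4, frames=[2,3] (faults so far: 4)
  step 4: ref 3 -> HIT, frames=[2,3] (faults so far: 4)
  step 5: ref 5 -> FAULT, evict 2, frames=[5,3] (faults so far: 5)
  step 6: ref 5 -> HIT, frames=[5,3] (faults so far: 5)
  step 7: ref 5 -> HIT, frames=[5,3] (faults so far: 5)
  step 8: ref 1 -> FAULT, evict 3, frames=[5,1] (faults so far: 6)
  step 9: ref 2 -> FAULT, evict 5, frames=[2,1] (faults so far: 7)
  LRU total faults: 7
--- Optimal ---
  step 0: ref 3 -> FAULT, frames=[3,-] (faults so far: 1)
  step 1: ref 4 -> FAULT, frames=[3,4] (faults so far: 2)
  step 2: ref 2 -> FAULT, evict 4, frames=[3,2] (faults so far: 3)
  step 3: ref 3 -> HIT, frames=[3,2] (faults so far: 3)
  step 4: ref 3 -> HIT, frames=[3,2] (faults so far: 3)
  step 5: ref 5 -> FAULT, evict 3, frames=[5,2] (faults so far: 4)
  step 6: ref 5 -> HIT, frames=[5,2] (faults so far: 4)
  step 7: ref 5 -> HIT, frames=[5,2] (faults so far: 4)
  step 8: ref 1 -> FAULT, evict 5, frames=[1,2] (faults so far: 5)
  step 9: ref 2 -> HIT, frames=[1,2] (faults so far: 5)
  Optimal total faults: 5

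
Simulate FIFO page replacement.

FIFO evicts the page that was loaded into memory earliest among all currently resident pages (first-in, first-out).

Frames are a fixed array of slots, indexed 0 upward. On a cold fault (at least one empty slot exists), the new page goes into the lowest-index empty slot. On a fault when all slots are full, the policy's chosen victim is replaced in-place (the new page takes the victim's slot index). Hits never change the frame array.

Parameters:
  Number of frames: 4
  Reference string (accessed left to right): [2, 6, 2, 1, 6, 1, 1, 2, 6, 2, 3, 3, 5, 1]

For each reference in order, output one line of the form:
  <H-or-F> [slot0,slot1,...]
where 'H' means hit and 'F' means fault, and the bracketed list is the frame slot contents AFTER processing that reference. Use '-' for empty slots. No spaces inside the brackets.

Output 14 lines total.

F [2,-,-,-]
F [2,6,-,-]
H [2,6,-,-]
F [2,6,1,-]
H [2,6,1,-]
H [2,6,1,-]
H [2,6,1,-]
H [2,6,1,-]
H [2,6,1,-]
H [2,6,1,-]
F [2,6,1,3]
H [2,6,1,3]
F [5,6,1,3]
H [5,6,1,3]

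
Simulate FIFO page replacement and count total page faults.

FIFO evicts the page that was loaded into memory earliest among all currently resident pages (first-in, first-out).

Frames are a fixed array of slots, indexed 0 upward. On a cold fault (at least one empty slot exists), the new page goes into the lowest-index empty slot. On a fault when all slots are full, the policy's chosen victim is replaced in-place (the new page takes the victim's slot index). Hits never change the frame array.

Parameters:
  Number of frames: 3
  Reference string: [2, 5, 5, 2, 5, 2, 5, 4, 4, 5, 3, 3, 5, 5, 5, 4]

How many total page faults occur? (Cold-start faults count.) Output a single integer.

Step 0: ref 2 → FAULT, frames=[2,-,-]
Step 1: ref 5 → FAULT, frames=[2,5,-]
Step 2: ref 5 → HIT, frames=[2,5,-]
Step 3: ref 2 → HIT, frames=[2,5,-]
Step 4: ref 5 → HIT, frames=[2,5,-]
Step 5: ref 2 → HIT, frames=[2,5,-]
Step 6: ref 5 → HIT, frames=[2,5,-]
Step 7: ref 4 → FAULT, frames=[2,5,4]
Step 8: ref 4 → HIT, frames=[2,5,4]
Step 9: ref 5 → HIT, frames=[2,5,4]
Step 10: ref 3 → FAULT (evict 2), frames=[3,5,4]
Step 11: ref 3 → HIT, frames=[3,5,4]
Step 12: ref 5 → HIT, frames=[3,5,4]
Step 13: ref 5 → HIT, frames=[3,5,4]
Step 14: ref 5 → HIT, frames=[3,5,4]
Step 15: ref 4 → HIT, frames=[3,5,4]
Total faults: 4

Answer: 4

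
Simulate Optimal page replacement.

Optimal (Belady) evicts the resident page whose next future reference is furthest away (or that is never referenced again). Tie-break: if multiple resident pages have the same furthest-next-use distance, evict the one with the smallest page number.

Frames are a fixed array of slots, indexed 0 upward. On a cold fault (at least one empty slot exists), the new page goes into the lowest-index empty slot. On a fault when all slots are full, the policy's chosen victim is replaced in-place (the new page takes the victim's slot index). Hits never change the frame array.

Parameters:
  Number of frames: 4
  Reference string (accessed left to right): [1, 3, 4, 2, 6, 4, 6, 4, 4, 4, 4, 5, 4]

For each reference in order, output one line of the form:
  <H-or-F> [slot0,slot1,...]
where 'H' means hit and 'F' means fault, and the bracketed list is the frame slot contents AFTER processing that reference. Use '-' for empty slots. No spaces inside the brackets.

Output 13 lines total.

F [1,-,-,-]
F [1,3,-,-]
F [1,3,4,-]
F [1,3,4,2]
F [6,3,4,2]
H [6,3,4,2]
H [6,3,4,2]
H [6,3,4,2]
H [6,3,4,2]
H [6,3,4,2]
H [6,3,4,2]
F [6,3,4,5]
H [6,3,4,5]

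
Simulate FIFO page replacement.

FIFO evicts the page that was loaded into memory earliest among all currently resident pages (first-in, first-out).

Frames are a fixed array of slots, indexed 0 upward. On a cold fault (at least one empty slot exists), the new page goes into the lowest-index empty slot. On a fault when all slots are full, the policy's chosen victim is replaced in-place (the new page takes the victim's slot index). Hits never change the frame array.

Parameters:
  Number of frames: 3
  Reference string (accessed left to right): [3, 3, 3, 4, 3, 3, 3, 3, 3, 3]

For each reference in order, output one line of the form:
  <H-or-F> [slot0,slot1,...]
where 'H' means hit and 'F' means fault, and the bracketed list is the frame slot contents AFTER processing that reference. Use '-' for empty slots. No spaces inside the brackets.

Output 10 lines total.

F [3,-,-]
H [3,-,-]
H [3,-,-]
F [3,4,-]
H [3,4,-]
H [3,4,-]
H [3,4,-]
H [3,4,-]
H [3,4,-]
H [3,4,-]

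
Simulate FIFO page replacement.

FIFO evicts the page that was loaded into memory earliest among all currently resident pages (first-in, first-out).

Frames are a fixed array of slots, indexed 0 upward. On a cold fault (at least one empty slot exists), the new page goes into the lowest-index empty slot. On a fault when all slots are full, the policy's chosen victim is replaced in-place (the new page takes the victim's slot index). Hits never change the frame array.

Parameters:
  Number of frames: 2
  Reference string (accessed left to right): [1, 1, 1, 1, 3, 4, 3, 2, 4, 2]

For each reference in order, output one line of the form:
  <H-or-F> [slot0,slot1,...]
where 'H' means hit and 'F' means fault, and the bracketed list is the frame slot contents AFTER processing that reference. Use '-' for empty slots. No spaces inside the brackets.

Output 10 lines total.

F [1,-]
H [1,-]
H [1,-]
H [1,-]
F [1,3]
F [4,3]
H [4,3]
F [4,2]
H [4,2]
H [4,2]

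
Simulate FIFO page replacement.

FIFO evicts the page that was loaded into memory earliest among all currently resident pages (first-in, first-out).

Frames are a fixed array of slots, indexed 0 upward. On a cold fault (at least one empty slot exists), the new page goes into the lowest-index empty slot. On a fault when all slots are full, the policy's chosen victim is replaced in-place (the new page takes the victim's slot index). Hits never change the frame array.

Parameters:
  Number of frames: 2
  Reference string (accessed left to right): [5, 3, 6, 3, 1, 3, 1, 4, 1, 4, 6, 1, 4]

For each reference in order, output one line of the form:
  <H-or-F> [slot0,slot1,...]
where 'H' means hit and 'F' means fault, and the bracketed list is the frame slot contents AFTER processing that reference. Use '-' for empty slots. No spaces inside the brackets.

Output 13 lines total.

F [5,-]
F [5,3]
F [6,3]
H [6,3]
F [6,1]
F [3,1]
H [3,1]
F [3,4]
F [1,4]
H [1,4]
F [1,6]
H [1,6]
F [4,6]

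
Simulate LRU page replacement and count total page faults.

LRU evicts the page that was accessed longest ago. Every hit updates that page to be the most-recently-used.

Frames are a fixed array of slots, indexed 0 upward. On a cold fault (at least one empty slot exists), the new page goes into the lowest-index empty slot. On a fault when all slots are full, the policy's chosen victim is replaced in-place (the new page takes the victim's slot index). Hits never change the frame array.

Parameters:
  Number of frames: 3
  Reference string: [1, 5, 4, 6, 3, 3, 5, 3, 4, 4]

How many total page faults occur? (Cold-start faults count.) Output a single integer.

Answer: 7

Derivation:
Step 0: ref 1 → FAULT, frames=[1,-,-]
Step 1: ref 5 → FAULT, frames=[1,5,-]
Step 2: ref 4 → FAULT, frames=[1,5,4]
Step 3: ref 6 → FAULT (evict 1), frames=[6,5,4]
Step 4: ref 3 → FAULT (evict 5), frames=[6,3,4]
Step 5: ref 3 → HIT, frames=[6,3,4]
Step 6: ref 5 → FAULT (evict 4), frames=[6,3,5]
Step 7: ref 3 → HIT, frames=[6,3,5]
Step 8: ref 4 → FAULT (evict 6), frames=[4,3,5]
Step 9: ref 4 → HIT, frames=[4,3,5]
Total faults: 7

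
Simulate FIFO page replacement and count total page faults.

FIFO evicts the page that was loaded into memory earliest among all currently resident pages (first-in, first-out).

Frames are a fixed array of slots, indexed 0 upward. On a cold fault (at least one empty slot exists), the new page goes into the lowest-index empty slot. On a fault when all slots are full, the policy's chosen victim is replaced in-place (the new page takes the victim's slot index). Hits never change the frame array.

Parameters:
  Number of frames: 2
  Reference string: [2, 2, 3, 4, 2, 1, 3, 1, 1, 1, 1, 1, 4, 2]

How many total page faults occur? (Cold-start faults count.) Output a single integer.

Answer: 8

Derivation:
Step 0: ref 2 → FAULT, frames=[2,-]
Step 1: ref 2 → HIT, frames=[2,-]
Step 2: ref 3 → FAULT, frames=[2,3]
Step 3: ref 4 → FAULT (evict 2), frames=[4,3]
Step 4: ref 2 → FAULT (evict 3), frames=[4,2]
Step 5: ref 1 → FAULT (evict 4), frames=[1,2]
Step 6: ref 3 → FAULT (evict 2), frames=[1,3]
Step 7: ref 1 → HIT, frames=[1,3]
Step 8: ref 1 → HIT, frames=[1,3]
Step 9: ref 1 → HIT, frames=[1,3]
Step 10: ref 1 → HIT, frames=[1,3]
Step 11: ref 1 → HIT, frames=[1,3]
Step 12: ref 4 → FAULT (evict 1), frames=[4,3]
Step 13: ref 2 → FAULT (evict 3), frames=[4,2]
Total faults: 8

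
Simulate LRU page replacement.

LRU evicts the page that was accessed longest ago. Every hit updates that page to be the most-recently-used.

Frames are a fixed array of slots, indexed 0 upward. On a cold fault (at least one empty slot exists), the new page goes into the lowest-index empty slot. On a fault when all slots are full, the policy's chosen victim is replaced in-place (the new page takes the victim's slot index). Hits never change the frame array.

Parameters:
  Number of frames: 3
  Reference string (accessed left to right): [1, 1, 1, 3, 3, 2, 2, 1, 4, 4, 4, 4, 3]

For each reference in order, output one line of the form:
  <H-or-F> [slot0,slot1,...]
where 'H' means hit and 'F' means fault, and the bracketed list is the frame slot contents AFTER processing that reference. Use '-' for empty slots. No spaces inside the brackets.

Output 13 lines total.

F [1,-,-]
H [1,-,-]
H [1,-,-]
F [1,3,-]
H [1,3,-]
F [1,3,2]
H [1,3,2]
H [1,3,2]
F [1,4,2]
H [1,4,2]
H [1,4,2]
H [1,4,2]
F [1,4,3]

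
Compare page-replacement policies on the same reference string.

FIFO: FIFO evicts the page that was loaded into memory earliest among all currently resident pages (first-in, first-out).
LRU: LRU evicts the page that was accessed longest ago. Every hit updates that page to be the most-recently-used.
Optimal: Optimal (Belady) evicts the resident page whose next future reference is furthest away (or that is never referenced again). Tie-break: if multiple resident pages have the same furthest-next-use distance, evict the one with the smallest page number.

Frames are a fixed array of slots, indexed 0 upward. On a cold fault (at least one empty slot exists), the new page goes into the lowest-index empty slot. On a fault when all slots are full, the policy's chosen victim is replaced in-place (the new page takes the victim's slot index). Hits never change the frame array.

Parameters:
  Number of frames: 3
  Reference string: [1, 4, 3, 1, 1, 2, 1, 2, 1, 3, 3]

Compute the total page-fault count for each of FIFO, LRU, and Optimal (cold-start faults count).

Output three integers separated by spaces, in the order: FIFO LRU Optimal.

--- FIFO ---
  step 0: ref 1 -> FAULT, frames=[1,-,-] (faults so far: 1)
  step 1: ref 4 -> FAULT, frames=[1,4,-] (faults so far: 2)
  step 2: ref 3 -> FAULT, frames=[1,4,3] (faults so far: 3)
  step 3: ref 1 -> HIT, frames=[1,4,3] (faults so far: 3)
  step 4: ref 1 -> HIT, frames=[1,4,3] (faults so far: 3)
  step 5: ref 2 -> FAULT, evict 1, frames=[2,4,3] (faults so far: 4)
  step 6: ref 1 -> FAULT, evict 4, frames=[2,1,3] (faults so far: 5)
  step 7: ref 2 -> HIT, frames=[2,1,3] (faults so far: 5)
  step 8: ref 1 -> HIT, frames=[2,1,3] (faults so far: 5)
  step 9: ref 3 -> HIT, frames=[2,1,3] (faults so far: 5)
  step 10: ref 3 -> HIT, frames=[2,1,3] (faults so far: 5)
  FIFO total faults: 5
--- LRU ---
  step 0: ref 1 -> FAULT, frames=[1,-,-] (faults so far: 1)
  step 1: ref 4 -> FAULT, frames=[1,4,-] (faults so far: 2)
  step 2: ref 3 -> FAULT, frames=[1,4,3] (faults so far: 3)
  step 3: ref 1 -> HIT, frames=[1,4,3] (faults so far: 3)
  step 4: ref 1 -> HIT, frames=[1,4,3] (faults so far: 3)
  step 5: ref 2 -> FAULT, evict 4, frames=[1,2,3] (faults so far: 4)
  step 6: ref 1 -> HIT, frames=[1,2,3] (faults so far: 4)
  step 7: ref 2 -> HIT, frames=[1,2,3] (faults so far: 4)
  step 8: ref 1 -> HIT, frames=[1,2,3] (faults so far: 4)
  step 9: ref 3 -> HIT, frames=[1,2,3] (faults so far: 4)
  step 10: ref 3 -> HIT, frames=[1,2,3] (faults so far: 4)
  LRU total faults: 4
--- Optimal ---
  step 0: ref 1 -> FAULT, frames=[1,-,-] (faults so far: 1)
  step 1: ref 4 -> FAULT, frames=[1,4,-] (faults so far: 2)
  step 2: ref 3 -> FAULT, frames=[1,4,3] (faults so far: 3)
  step 3: ref 1 -> HIT, frames=[1,4,3] (faults so far: 3)
  step 4: ref 1 -> HIT, frames=[1,4,3] (faults so far: 3)
  step 5: ref 2 -> FAULT, evict 4, frames=[1,2,3] (faults so far: 4)
  step 6: ref 1 -> HIT, frames=[1,2,3] (faults so far: 4)
  step 7: ref 2 -> HIT, frames=[1,2,3] (faults so far: 4)
  step 8: ref 1 -> HIT, frames=[1,2,3] (faults so far: 4)
  step 9: ref 3 -> HIT, frames=[1,2,3] (faults so far: 4)
  step 10: ref 3 -> HIT, frames=[1,2,3] (faults so far: 4)
  Optimal total faults: 4

Answer: 5 4 4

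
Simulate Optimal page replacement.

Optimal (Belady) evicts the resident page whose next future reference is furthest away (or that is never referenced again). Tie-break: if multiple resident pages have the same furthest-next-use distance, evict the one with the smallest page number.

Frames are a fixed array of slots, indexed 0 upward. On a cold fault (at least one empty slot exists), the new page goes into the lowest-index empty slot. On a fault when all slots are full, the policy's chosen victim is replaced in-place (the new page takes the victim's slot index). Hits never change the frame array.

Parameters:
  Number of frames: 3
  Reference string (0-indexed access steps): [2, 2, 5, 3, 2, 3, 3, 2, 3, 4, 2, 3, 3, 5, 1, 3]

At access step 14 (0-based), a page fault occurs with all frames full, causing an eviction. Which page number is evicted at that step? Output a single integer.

Step 0: ref 2 -> FAULT, frames=[2,-,-]
Step 1: ref 2 -> HIT, frames=[2,-,-]
Step 2: ref 5 -> FAULT, frames=[2,5,-]
Step 3: ref 3 -> FAULT, frames=[2,5,3]
Step 4: ref 2 -> HIT, frames=[2,5,3]
Step 5: ref 3 -> HIT, frames=[2,5,3]
Step 6: ref 3 -> HIT, frames=[2,5,3]
Step 7: ref 2 -> HIT, frames=[2,5,3]
Step 8: ref 3 -> HIT, frames=[2,5,3]
Step 9: ref 4 -> FAULT, evict 5, frames=[2,4,3]
Step 10: ref 2 -> HIT, frames=[2,4,3]
Step 11: ref 3 -> HIT, frames=[2,4,3]
Step 12: ref 3 -> HIT, frames=[2,4,3]
Step 13: ref 5 -> FAULT, evict 2, frames=[5,4,3]
Step 14: ref 1 -> FAULT, evict 4, frames=[5,1,3]
At step 14: evicted page 4

Answer: 4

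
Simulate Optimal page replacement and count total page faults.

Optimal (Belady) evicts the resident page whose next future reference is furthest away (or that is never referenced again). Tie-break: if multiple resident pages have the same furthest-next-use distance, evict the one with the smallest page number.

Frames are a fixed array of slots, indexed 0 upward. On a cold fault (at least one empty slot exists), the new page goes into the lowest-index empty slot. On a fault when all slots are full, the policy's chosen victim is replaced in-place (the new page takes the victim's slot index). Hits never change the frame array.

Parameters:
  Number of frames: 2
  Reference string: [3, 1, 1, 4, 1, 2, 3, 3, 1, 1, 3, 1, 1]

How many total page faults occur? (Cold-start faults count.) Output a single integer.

Step 0: ref 3 → FAULT, frames=[3,-]
Step 1: ref 1 → FAULT, frames=[3,1]
Step 2: ref 1 → HIT, frames=[3,1]
Step 3: ref 4 → FAULT (evict 3), frames=[4,1]
Step 4: ref 1 → HIT, frames=[4,1]
Step 5: ref 2 → FAULT (evict 4), frames=[2,1]
Step 6: ref 3 → FAULT (evict 2), frames=[3,1]
Step 7: ref 3 → HIT, frames=[3,1]
Step 8: ref 1 → HIT, frames=[3,1]
Step 9: ref 1 → HIT, frames=[3,1]
Step 10: ref 3 → HIT, frames=[3,1]
Step 11: ref 1 → HIT, frames=[3,1]
Step 12: ref 1 → HIT, frames=[3,1]
Total faults: 5

Answer: 5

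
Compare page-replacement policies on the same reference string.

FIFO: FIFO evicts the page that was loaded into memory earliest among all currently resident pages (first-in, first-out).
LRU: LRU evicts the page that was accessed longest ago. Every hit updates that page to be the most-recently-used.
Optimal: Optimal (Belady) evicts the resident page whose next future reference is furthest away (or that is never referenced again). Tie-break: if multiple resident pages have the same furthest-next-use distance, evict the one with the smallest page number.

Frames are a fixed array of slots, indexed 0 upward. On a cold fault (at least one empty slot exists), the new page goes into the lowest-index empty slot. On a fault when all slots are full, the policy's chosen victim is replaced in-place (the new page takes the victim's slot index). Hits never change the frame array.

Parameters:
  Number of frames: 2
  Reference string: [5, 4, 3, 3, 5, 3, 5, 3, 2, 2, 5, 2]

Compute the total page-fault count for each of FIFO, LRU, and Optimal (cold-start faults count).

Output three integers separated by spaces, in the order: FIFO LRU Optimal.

--- FIFO ---
  step 0: ref 5 -> FAULT, frames=[5,-] (faults so far: 1)
  step 1: ref 4 -> FAULT, frames=[5,4] (faults so far: 2)
  step 2: ref 3 -> FAULT, evict 5, frames=[3,4] (faults so far: 3)
  step 3: ref 3 -> HIT, frames=[3,4] (faults so far: 3)
  step 4: ref 5 -> FAULT, evict 4, frames=[3,5] (faults so far: 4)
  step 5: ref 3 -> HIT, frames=[3,5] (faults so far: 4)
  step 6: ref 5 -> HIT, frames=[3,5] (faults so far: 4)
  step 7: ref 3 -> HIT, frames=[3,5] (faults so far: 4)
  step 8: ref 2 -> FAULT, evict 3, frames=[2,5] (faults so far: 5)
  step 9: ref 2 -> HIT, frames=[2,5] (faults so far: 5)
  step 10: ref 5 -> HIT, frames=[2,5] (faults so far: 5)
  step 11: ref 2 -> HIT, frames=[2,5] (faults so far: 5)
  FIFO total faults: 5
--- LRU ---
  step 0: ref 5 -> FAULT, frames=[5,-] (faults so far: 1)
  step 1: ref 4 -> FAULT, frames=[5,4] (faults so far: 2)
  step 2: ref 3 -> FAULT, evict 5, frames=[3,4] (faults so far: 3)
  step 3: ref 3 -> HIT, frames=[3,4] (faults so far: 3)
  step 4: ref 5 -> FAULT, evict 4, frames=[3,5] (faults so far: 4)
  step 5: ref 3 -> HIT, frames=[3,5] (faults so far: 4)
  step 6: ref 5 -> HIT, frames=[3,5] (faults so far: 4)
  step 7: ref 3 -> HIT, frames=[3,5] (faults so far: 4)
  step 8: ref 2 -> FAULT, evict 5, frames=[3,2] (faults so far: 5)
  step 9: ref 2 -> HIT, frames=[3,2] (faults so far: 5)
  step 10: ref 5 -> FAULT, evict 3, frames=[5,2] (faults so far: 6)
  step 11: ref 2 -> HIT, frames=[5,2] (faults so far: 6)
  LRU total faults: 6
--- Optimal ---
  step 0: ref 5 -> FAULT, frames=[5,-] (faults so far: 1)
  step 1: ref 4 -> FAULT, frames=[5,4] (faults so far: 2)
  step 2: ref 3 -> FAULT, evict 4, frames=[5,3] (faults so far: 3)
  step 3: ref 3 -> HIT, frames=[5,3] (faults so far: 3)
  step 4: ref 5 -> HIT, frames=[5,3] (faults so far: 3)
  step 5: ref 3 -> HIT, frames=[5,3] (faults so far: 3)
  step 6: ref 5 -> HIT, frames=[5,3] (faults so far: 3)
  step 7: ref 3 -> HIT, frames=[5,3] (faults so far: 3)
  step 8: ref 2 -> FAULT, evict 3, frames=[5,2] (faults so far: 4)
  step 9: ref 2 -> HIT, frames=[5,2] (faults so far: 4)
  step 10: ref 5 -> HIT, frames=[5,2] (faults so far: 4)
  step 11: ref 2 -> HIT, frames=[5,2] (faults so far: 4)
  Optimal total faults: 4

Answer: 5 6 4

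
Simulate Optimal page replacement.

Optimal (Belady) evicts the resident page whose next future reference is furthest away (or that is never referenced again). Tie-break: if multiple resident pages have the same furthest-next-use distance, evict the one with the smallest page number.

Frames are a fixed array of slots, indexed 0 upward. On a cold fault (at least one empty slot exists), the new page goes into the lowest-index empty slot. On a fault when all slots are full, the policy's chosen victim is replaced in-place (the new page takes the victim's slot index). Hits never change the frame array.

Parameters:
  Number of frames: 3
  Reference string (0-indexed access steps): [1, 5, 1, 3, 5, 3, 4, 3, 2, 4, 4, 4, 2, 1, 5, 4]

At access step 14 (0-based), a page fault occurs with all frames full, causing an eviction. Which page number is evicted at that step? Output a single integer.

Answer: 1

Derivation:
Step 0: ref 1 -> FAULT, frames=[1,-,-]
Step 1: ref 5 -> FAULT, frames=[1,5,-]
Step 2: ref 1 -> HIT, frames=[1,5,-]
Step 3: ref 3 -> FAULT, frames=[1,5,3]
Step 4: ref 5 -> HIT, frames=[1,5,3]
Step 5: ref 3 -> HIT, frames=[1,5,3]
Step 6: ref 4 -> FAULT, evict 5, frames=[1,4,3]
Step 7: ref 3 -> HIT, frames=[1,4,3]
Step 8: ref 2 -> FAULT, evict 3, frames=[1,4,2]
Step 9: ref 4 -> HIT, frames=[1,4,2]
Step 10: ref 4 -> HIT, frames=[1,4,2]
Step 11: ref 4 -> HIT, frames=[1,4,2]
Step 12: ref 2 -> HIT, frames=[1,4,2]
Step 13: ref 1 -> HIT, frames=[1,4,2]
Step 14: ref 5 -> FAULT, evict 1, frames=[5,4,2]
At step 14: evicted page 1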